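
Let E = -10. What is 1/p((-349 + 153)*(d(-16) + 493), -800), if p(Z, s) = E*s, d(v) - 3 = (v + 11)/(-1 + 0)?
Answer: 1/8000 ≈ 0.00012500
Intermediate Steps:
d(v) = -8 - v (d(v) = 3 + (v + 11)/(-1 + 0) = 3 + (11 + v)/(-1) = 3 + (11 + v)*(-1) = 3 + (-11 - v) = -8 - v)
p(Z, s) = -10*s
1/p((-349 + 153)*(d(-16) + 493), -800) = 1/(-10*(-800)) = 1/8000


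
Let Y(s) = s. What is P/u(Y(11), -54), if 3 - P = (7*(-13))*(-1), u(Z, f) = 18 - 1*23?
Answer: 88/5 ≈ 17.600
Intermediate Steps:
u(Z, f) = -5 (u(Z, f) = 18 - 23 = -5)
P = -88 (P = 3 - 7*(-13)*(-1) = 3 - (-91)*(-1) = 3 - 1*91 = 3 - 91 = -88)
P/u(Y(11), -54) = -88/(-5) = -88*(-⅕) = 88/5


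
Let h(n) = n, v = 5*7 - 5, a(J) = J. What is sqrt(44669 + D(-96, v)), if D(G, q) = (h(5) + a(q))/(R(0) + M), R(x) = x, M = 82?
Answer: sqrt(300357226)/82 ≈ 211.35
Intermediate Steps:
v = 30 (v = 35 - 5 = 30)
D(G, q) = 5/82 + q/82 (D(G, q) = (5 + q)/(0 + 82) = (5 + q)/82 = (5 + q)*(1/82) = 5/82 + q/82)
sqrt(44669 + D(-96, v)) = sqrt(44669 + (5/82 + (1/82)*30)) = sqrt(44669 + (5/82 + 15/41)) = sqrt(44669 + 35/82) = sqrt(3662893/82) = sqrt(300357226)/82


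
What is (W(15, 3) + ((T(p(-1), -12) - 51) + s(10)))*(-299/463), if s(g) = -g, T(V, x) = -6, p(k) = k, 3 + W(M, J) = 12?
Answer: 17342/463 ≈ 37.456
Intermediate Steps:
W(M, J) = 9 (W(M, J) = -3 + 12 = 9)
(W(15, 3) + ((T(p(-1), -12) - 51) + s(10)))*(-299/463) = (9 + ((-6 - 51) - 1*10))*(-299/463) = (9 + (-57 - 10))*(-299*1/463) = (9 - 67)*(-299/463) = -58*(-299/463) = 17342/463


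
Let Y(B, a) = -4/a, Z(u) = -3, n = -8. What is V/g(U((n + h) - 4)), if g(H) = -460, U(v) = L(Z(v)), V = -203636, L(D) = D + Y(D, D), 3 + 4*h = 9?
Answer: 50909/115 ≈ 442.69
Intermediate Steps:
h = 3/2 (h = -3/4 + (1/4)*9 = -3/4 + 9/4 = 3/2 ≈ 1.5000)
L(D) = D - 4/D
U(v) = -5/3 (U(v) = -3 - 4/(-3) = -3 - 4*(-1/3) = -3 + 4/3 = -5/3)
V/g(U((n + h) - 4)) = -203636/(-460) = -203636*(-1/460) = 50909/115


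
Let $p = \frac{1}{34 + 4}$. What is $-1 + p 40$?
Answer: $\frac{1}{19} \approx 0.052632$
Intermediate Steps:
$p = \frac{1}{38} \approx 0.026316$
$-1 + p 40 = -1 + \frac{1}{38} \cdot 40 = -1 + \frac{20}{19} = \frac{1}{19}$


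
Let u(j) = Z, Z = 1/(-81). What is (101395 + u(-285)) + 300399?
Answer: 32545313/81 ≈ 4.0179e+5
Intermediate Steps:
Z = -1/81 ≈ -0.012346
u(j) = -1/81
(101395 + u(-285)) + 300399 = (101395 - 1/81) + 300399 = 8212994/81 + 300399 = 32545313/81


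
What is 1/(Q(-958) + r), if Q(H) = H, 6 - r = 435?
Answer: -1/1387 ≈ -0.00072098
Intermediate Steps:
r = -429 (r = 6 - 1*435 = 6 - 435 = -429)
1/(Q(-958) + r) = 1/(-958 - 429) = 1/(-1387) = -1/1387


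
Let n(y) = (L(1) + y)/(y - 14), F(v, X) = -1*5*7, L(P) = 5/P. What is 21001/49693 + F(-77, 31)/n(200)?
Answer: -63839245/2037413 ≈ -31.333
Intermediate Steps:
F(v, X) = -35 (F(v, X) = -5*7 = -35)
n(y) = (5 + y)/(-14 + y) (n(y) = (5/1 + y)/(y - 14) = (5*1 + y)/(-14 + y) = (5 + y)/(-14 + y))
21001/49693 + F(-77, 31)/n(200) = 21001/49693 - 35*(-14 + 200)/(5 + 200) = 21001*(1/49693) - 35/(205/186) = 21001/49693 - 35/((1/186)*205) = 21001/49693 - 35/205/186 = 21001/49693 - 35*186/205 = 21001/49693 - 1302/41 = -63839245/2037413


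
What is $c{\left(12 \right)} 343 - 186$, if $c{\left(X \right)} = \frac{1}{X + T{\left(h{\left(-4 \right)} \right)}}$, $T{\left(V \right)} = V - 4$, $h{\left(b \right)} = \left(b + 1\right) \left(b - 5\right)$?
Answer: $- \frac{881}{5} \approx -176.2$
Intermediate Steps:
$h{\left(b \right)} = \left(1 + b\right) \left(-5 + b\right)$
$T{\left(V \right)} = -4 + V$
$c{\left(X \right)} = \frac{1}{23 + X}$ ($c{\left(X \right)} = \frac{1}{X - -23} = \frac{1}{X + \left(-4 + \left(-5 + 16 + 16\right)\right)} = \frac{1}{X + \left(-4 + 27\right)} = \frac{1}{X + 23} = \frac{1}{23 + X}$)
$c{\left(12 \right)} 343 - 186 = \frac{1}{23 + 12} \cdot 343 - 186 = \frac{1}{35} \cdot 343 - 186 = \frac{49}{5} - 186 = - \frac{881}{5}$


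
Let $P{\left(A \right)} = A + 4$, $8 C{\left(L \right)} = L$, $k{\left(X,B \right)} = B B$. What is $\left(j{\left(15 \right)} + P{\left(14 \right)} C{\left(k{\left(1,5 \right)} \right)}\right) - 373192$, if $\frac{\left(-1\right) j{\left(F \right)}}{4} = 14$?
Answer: $- \frac{1492767}{4} \approx -3.7319 \cdot 10^{5}$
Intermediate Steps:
$k{\left(X,B \right)} = B^{2}$
$j{\left(F \right)} = -56$ ($j{\left(F \right)} = \left(-4\right) 14 = -56$)
$C{\left(L \right)} = \frac{L}{8}$
$P{\left(A \right)} = 4 + A$
$\left(j{\left(15 \right)} + P{\left(14 \right)} C{\left(k{\left(1,5 \right)} \right)}\right) - 373192 = \left(-56 + \left(4 + 14\right) \frac{5^{2}}{8}\right) - 373192 = \left(-56 + 18 \cdot \frac{1}{8} \cdot 25\right) - 373192 = \left(-56 + 18 \cdot \frac{25}{8}\right) - 373192 = \left(-56 + \frac{225}{4}\right) - 373192 = \frac{1}{4} - 373192 = - \frac{1492767}{4}$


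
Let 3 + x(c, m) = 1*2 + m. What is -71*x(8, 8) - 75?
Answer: -572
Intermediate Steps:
x(c, m) = -1 + m (x(c, m) = -3 + (1*2 + m) = -3 + (2 + m) = -1 + m)
-71*x(8, 8) - 75 = -71*(-1 + 8) - 75 = -71*7 - 75 = -497 - 75 = -572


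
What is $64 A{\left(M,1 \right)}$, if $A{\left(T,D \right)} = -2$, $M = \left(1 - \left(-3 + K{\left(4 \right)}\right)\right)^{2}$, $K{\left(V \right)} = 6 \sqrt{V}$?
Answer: $-128$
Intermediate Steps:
$M = 64$ ($M = \left(1 + \left(3 - 6 \sqrt{4}\right)\right)^{2} = \left(1 + \left(3 - 6 \cdot 2\right)\right)^{2} = \left(1 + \left(3 - 12\right)\right)^{2} = \left(1 - 9\right)^{2} = \left(-8\right)^{2} = 64$)
$64 A{\left(M,1 \right)} = 64 \left(-2\right) = -128$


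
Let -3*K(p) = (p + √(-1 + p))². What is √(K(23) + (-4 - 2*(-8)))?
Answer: √(108 - 3*(23 + √22)²)/3 ≈ 15.607*I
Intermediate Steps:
K(p) = -(p + √(-1 + p))²/3
√(K(23) + (-4 - 2*(-8))) = √(-(23 + √(-1 + 23))²/3 + (-4 - 2*(-8))) = √(-(23 + √22)²/3 + (-4 + 16)) = √(-(23 + √22)²/3 + 12) = √(12 - (23 + √22)²/3)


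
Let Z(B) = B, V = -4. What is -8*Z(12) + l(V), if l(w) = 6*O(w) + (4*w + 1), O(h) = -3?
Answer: -129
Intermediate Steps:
l(w) = -17 + 4*w (l(w) = 6*(-3) + (4*w + 1) = -18 + (1 + 4*w) = -17 + 4*w)
-8*Z(12) + l(V) = -8*12 + (-17 + 4*(-4)) = -96 + (-17 - 16) = -96 - 33 = -129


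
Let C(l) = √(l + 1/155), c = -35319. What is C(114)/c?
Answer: -√2739005/5474445 ≈ -0.00030231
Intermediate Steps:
C(l) = √(1/155 + l) (C(l) = √(l + 1/155) = √(1/155 + l))
C(114)/c = (√(155 + 24025*114)/155)/(-35319) = (√(155 + 2738850)/155)*(-1/35319) = (√2739005/155)*(-1/35319) = -√2739005/5474445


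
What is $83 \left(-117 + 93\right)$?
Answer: $-1992$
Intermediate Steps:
$83 \left(-117 + 93\right) = 83 \left(-24\right) = -1992$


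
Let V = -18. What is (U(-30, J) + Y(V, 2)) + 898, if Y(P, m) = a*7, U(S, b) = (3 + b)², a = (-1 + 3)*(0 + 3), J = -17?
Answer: 1136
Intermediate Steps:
a = 6 (a = 2*3 = 6)
Y(P, m) = 42 (Y(P, m) = 6*7 = 42)
(U(-30, J) + Y(V, 2)) + 898 = ((3 - 17)² + 42) + 898 = ((-14)² + 42) + 898 = (196 + 42) + 898 = 238 + 898 = 1136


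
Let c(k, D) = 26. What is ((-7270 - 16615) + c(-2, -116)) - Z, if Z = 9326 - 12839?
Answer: -20346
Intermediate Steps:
Z = -3513
((-7270 - 16615) + c(-2, -116)) - Z = ((-7270 - 16615) + 26) - 1*(-3513) = (-23885 + 26) + 3513 = -23859 + 3513 = -20346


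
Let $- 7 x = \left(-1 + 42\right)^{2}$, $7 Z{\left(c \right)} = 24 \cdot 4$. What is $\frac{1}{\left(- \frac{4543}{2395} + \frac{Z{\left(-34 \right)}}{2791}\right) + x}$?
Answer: $- \frac{6684445}{1617868388} \approx -0.0041316$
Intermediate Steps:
$Z{\left(c \right)} = \frac{96}{7}$ ($Z{\left(c \right)} = \frac{24 \cdot 4}{7} = \frac{1}{7} \cdot 96 = \frac{96}{7}$)
$x = - \frac{1681}{7}$ ($x = - \frac{\left(-1 + 42\right)^{2}}{7} = - \frac{41^{2}}{7} = \left(- \frac{1}{7}\right) 1681 = - \frac{1681}{7} \approx -240.14$)
$\frac{1}{\left(- \frac{4543}{2395} + \frac{Z{\left(-34 \right)}}{2791}\right) + x} = \frac{1}{\left(- \frac{4543}{2395} + \frac{96}{7 \cdot 2791}\right) - \frac{1681}{7}} = \frac{1}{\left(\left(-4543\right) \frac{1}{2395} + \frac{96}{7} \cdot \frac{1}{2791}\right) - \frac{1681}{7}} = \frac{1}{\left(- \frac{4543}{2395} + \frac{96}{19537}\right) - \frac{1681}{7}} = \frac{1}{- \frac{88526671}{46791115} - \frac{1681}{7}} = \frac{1}{- \frac{1617868388}{6684445}} = - \frac{6684445}{1617868388}$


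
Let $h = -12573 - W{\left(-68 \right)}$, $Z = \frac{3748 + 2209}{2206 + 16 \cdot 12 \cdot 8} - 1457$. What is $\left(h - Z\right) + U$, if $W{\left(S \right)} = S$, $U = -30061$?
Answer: $- \frac{153835835}{3742} \approx -41111.0$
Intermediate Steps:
$Z = - \frac{5446137}{3742}$ ($Z = \frac{5957}{2206 + 192 \cdot 8} - 1457 = \frac{5957}{2206 + 1536} - 1457 = \frac{5957}{3742} - 1457 = - \frac{5446137}{3742} \approx -1455.4$)
$h = -12505$ ($h = -12573 - -68 = -12573 + 68 = -12505$)
$\left(h - Z\right) + U = \left(-12505 - - \frac{5446137}{3742}\right) - 30061 = \left(-12505 + \frac{5446137}{3742}\right) - 30061 = - \frac{41347573}{3742} - 30061 = - \frac{153835835}{3742}$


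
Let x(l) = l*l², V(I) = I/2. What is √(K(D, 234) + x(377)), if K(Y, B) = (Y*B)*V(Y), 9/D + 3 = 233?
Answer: √2834521295177/230 ≈ 7320.0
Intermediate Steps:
D = 9/230 (D = 9/(-3 + 233) = 9/230 ≈ 0.039130)
V(I) = I/2 (V(I) = I*(½) = I/2)
x(l) = l³
K(Y, B) = B*Y²/2 (K(Y, B) = (Y*B)*(Y/2) = (B*Y)*(Y/2) = B*Y²/2)
√(K(D, 234) + x(377)) = √((½)*234*(9/230)² + 377³) = √((½)*234*(81/52900) + 53582633) = √(9477/52900 + 53582633) = √(2834521295177/52900) = √2834521295177/230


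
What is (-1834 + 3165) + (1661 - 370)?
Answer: 2622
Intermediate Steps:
(-1834 + 3165) + (1661 - 370) = 1331 + 1291 = 2622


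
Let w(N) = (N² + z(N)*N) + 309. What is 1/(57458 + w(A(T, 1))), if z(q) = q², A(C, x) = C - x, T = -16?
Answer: 1/53143 ≈ 1.8817e-5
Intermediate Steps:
w(N) = 309 + N² + N³ (w(N) = (N² + N²*N) + 309 = (N² + N³) + 309 = 309 + N² + N³)
1/(57458 + w(A(T, 1))) = 1/(57458 + (309 + (-16 - 1*1)² + (-16 - 1*1)³)) = 1/(57458 + (309 + (-16 - 1)² + (-16 - 1)³)) = 1/(57458 + (309 + (-17)² + (-17)³)) = 1/(57458 + (309 + 289 - 4913)) = 1/(57458 - 4315) = 1/53143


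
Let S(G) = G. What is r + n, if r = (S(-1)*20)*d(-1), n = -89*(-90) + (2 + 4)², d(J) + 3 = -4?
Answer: 8186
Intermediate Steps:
d(J) = -7 (d(J) = -3 - 4 = -7)
n = 8046 (n = 8010 + 6² = 8010 + 36 = 8046)
r = 140 (r = -1*20*(-7) = -20*(-7) = 140)
r + n = 140 + 8046 = 8186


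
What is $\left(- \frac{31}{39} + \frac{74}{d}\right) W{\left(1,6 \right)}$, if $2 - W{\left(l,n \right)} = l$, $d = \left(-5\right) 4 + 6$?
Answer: $- \frac{1660}{273} \approx -6.0806$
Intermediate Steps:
$d = -14$ ($d = -20 + 6 = -14$)
$W{\left(l,n \right)} = 2 - l$
$\left(- \frac{31}{39} + \frac{74}{d}\right) W{\left(1,6 \right)} = \left(- \frac{31}{39} + \frac{74}{-14}\right) \left(2 - 1\right) = \left(\left(-31\right) \frac{1}{39} + 74 \left(- \frac{1}{14}\right)\right) \left(2 - 1\right) = \left(- \frac{31}{39} - \frac{37}{7}\right) 1 = \left(- \frac{1660}{273}\right) 1 = - \frac{1660}{273}$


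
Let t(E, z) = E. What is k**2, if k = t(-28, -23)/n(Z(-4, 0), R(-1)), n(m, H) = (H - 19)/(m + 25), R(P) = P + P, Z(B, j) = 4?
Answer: 13456/9 ≈ 1495.1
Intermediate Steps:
R(P) = 2*P
n(m, H) = (-19 + H)/(25 + m)
k = 116/3 (k = -28*(25 + 4)/(-19 + 2*(-1)) = -28*29/(-19 - 2) = -28/((1/29)*(-21)) = -28/(-21/29) = -28*(-29/21) = 116/3 ≈ 38.667)
k**2 = (116/3)**2 = 13456/9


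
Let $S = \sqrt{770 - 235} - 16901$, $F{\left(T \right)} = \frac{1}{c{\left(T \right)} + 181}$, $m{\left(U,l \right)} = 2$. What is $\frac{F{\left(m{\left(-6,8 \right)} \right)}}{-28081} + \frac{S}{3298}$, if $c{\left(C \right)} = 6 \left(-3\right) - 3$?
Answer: $- \frac{37967760129}{7408891040} + \frac{\sqrt{535}}{3298} \approx -5.1176$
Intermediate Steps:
$c{\left(C \right)} = -21$ ($c{\left(C \right)} = -18 - 3 = -21$)
$F{\left(T \right)} = \frac{1}{160}$ ($F{\left(T \right)} = \frac{1}{-21 + 181} = \frac{1}{160}$)
$S = -16901 + \sqrt{535}$ ($S = \sqrt{535} - 16901 = -16901 + \sqrt{535} \approx -16878.0$)
$\frac{F{\left(m{\left(-6,8 \right)} \right)}}{-28081} + \frac{S}{3298} = \frac{1}{160 \left(-28081\right)} + \frac{-16901 + \sqrt{535}}{3298} = \frac{1}{160} \left(- \frac{1}{28081}\right) + \left(-16901 + \sqrt{535}\right) \frac{1}{3298} = - \frac{1}{4492960} - \left(\frac{16901}{3298} - \frac{\sqrt{535}}{3298}\right) = - \frac{37967760129}{7408891040} + \frac{\sqrt{535}}{3298}$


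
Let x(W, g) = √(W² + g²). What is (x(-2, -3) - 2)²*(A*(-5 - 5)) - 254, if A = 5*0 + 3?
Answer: -764 + 120*√13 ≈ -331.33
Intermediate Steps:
A = 3 (A = 0 + 3 = 3)
(x(-2, -3) - 2)²*(A*(-5 - 5)) - 254 = (√((-2)² + (-3)²) - 2)²*(3*(-5 - 5)) - 254 = (√(4 + 9) - 2)²*(3*(-10)) - 254 = (√13 - 2)²*(-30) - 254 = (-2 + √13)²*(-30) - 254 = -30*(-2 + √13)² - 254 = -254 - 30*(-2 + √13)²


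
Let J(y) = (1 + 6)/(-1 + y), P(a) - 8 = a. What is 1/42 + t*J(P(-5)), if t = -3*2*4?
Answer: -3527/42 ≈ -83.976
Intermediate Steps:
P(a) = 8 + a
t = -24 (t = -6*4 = -24)
J(y) = 7/(-1 + y)
1/42 + t*J(P(-5)) = 1/42 - 168/(-1 + (8 - 5)) = 1/42 - 168/(-1 + 3) = 1/42 - 168/2 = 1/42 - 24*7/2 = 1/42 - 84 = -3527/42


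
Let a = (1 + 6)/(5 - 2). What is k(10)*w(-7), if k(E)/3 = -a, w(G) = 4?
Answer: -28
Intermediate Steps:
a = 7/3 ≈ 2.3333
k(E) = -7 (k(E) = 3*(-1*7/3) = 3*(-7/3) = -7)
k(10)*w(-7) = -7*4 = -28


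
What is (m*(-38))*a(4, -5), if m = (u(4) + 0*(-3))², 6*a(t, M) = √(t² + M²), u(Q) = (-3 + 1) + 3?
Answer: -19*√41/3 ≈ -40.553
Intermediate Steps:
u(Q) = 1 (u(Q) = -2 + 3 = 1)
a(t, M) = √(M² + t²)/6 (a(t, M) = √(t² + M²)/6 = √(M² + t²)/6)
m = 1 (m = (1 + 0*(-3))² = (1 + 0)² = 1² = 1)
(m*(-38))*a(4, -5) = (1*(-38))*(√((-5)² + 4²)/6) = -19*√(25 + 16)/3 = -19*√41/3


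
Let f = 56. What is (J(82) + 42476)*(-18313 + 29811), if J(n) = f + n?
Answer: 489975772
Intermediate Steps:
J(n) = 56 + n
(J(82) + 42476)*(-18313 + 29811) = ((56 + 82) + 42476)*(-18313 + 29811) = (138 + 42476)*11498 = 42614*11498 = 489975772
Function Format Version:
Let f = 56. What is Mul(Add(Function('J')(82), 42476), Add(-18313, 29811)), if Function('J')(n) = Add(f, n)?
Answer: 489975772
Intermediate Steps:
Function('J')(n) = Add(56, n)
Mul(Add(Function('J')(82), 42476), Add(-18313, 29811)) = Mul(Add(Add(56, 82), 42476), Add(-18313, 29811)) = Mul(Add(138, 42476), 11498) = Mul(42614, 11498) = 489975772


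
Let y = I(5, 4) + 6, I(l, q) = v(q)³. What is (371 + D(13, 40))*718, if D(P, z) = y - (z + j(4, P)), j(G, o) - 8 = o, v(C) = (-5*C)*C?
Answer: -367389112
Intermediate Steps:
v(C) = -5*C²
I(l, q) = -125*q⁶ (I(l, q) = (-5*q²)³ = -125*q⁶)
j(G, o) = 8 + o
y = -511994 (y = -125*4⁶ + 6 = -125*4096 + 6 = -512000 + 6 = -511994)
D(P, z) = -512002 - P - z (D(P, z) = -511994 - (z + (8 + P)) = -511994 - (8 + P + z) = -511994 + (-8 - P - z) = -512002 - P - z)
(371 + D(13, 40))*718 = (371 + (-512002 - 1*13 - 1*40))*718 = (371 + (-512002 - 13 - 40))*718 = (371 - 512055)*718 = -511684*718 = -367389112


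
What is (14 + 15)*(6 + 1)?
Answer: 203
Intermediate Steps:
(14 + 15)*(6 + 1) = 29*7 = 203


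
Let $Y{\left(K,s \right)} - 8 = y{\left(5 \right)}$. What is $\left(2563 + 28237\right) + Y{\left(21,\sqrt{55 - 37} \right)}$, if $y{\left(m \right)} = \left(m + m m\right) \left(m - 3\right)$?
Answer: $30868$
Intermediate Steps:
$y{\left(m \right)} = \left(-3 + m\right) \left(m + m^{2}\right)$ ($y{\left(m \right)} = \left(m + m^{2}\right) \left(-3 + m\right) = \left(-3 + m\right) \left(m + m^{2}\right)$)
$Y{\left(K,s \right)} = 68$ ($Y{\left(K,s \right)} = 8 + 5 \left(-3 + 5^{2} - 10\right) = 8 + 5 \left(-3 + 25 - 10\right) = 8 + 5 \cdot 12 = 8 + 60 = 68$)
$\left(2563 + 28237\right) + Y{\left(21,\sqrt{55 - 37} \right)} = \left(2563 + 28237\right) + 68 = 30800 + 68 = 30868$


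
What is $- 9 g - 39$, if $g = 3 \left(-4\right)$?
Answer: $69$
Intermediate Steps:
$g = -12$
$- 9 g - 39 = \left(-9\right) \left(-12\right) - 39 = 108 - 39 = 69$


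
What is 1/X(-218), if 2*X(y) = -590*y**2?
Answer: -1/14019580 ≈ -7.1329e-8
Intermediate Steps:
X(y) = -295*y**2 (X(y) = (-590*y**2)/2 = -295*y**2)
1/X(-218) = 1/(-295*(-218)**2) = 1/(-295*47524) = 1/(-14019580) = -1/14019580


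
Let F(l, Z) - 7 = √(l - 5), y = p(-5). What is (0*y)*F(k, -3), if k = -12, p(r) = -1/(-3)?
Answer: 0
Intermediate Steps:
p(r) = ⅓ (p(r) = -1*(-⅓) = ⅓)
y = ⅓ ≈ 0.33333
F(l, Z) = 7 + √(-5 + l) (F(l, Z) = 7 + √(l - 5) = 7 + √(-5 + l))
(0*y)*F(k, -3) = (0*(⅓))*(7 + √(-5 - 12)) = 0*(7 + √(-17)) = 0*(7 + I*√17) = 0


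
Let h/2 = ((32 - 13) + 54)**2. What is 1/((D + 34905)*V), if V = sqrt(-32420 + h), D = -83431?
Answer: I*sqrt(2418)/352007604 ≈ 1.3969e-7*I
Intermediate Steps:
h = 10658 (h = 2*((32 - 13) + 54)**2 = 2*(19 + 54)**2 = 2*73**2 = 2*5329 = 10658)
V = 3*I*sqrt(2418) (V = sqrt(-32420 + 10658) = sqrt(-21762) = 3*I*sqrt(2418) ≈ 147.52*I)
1/((D + 34905)*V) = 1/((-83431 + 34905)*((3*I*sqrt(2418)))) = (-I*sqrt(2418)/7254)/(-48526) = -(-1)*I*sqrt(2418)/352007604 = I*sqrt(2418)/352007604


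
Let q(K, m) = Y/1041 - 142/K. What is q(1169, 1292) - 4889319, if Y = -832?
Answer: -5949955201781/1216929 ≈ -4.8893e+6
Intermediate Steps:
q(K, m) = -832/1041 - 142/K
q(1169, 1292) - 4889319 = (-832/1041 - 142/1169) - 4889319 = -1120430/1216929 - 4889319 = -5949955201781/1216929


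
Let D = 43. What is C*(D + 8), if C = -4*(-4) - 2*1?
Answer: 714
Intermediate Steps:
C = 14 (C = 16 - 2 = 14)
C*(D + 8) = 14*(43 + 8) = 14*51 = 714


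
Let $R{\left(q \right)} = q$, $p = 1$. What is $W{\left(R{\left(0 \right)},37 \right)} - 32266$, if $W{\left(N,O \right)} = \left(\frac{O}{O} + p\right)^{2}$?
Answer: $-32262$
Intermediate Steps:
$W{\left(N,O \right)} = 4$ ($W{\left(N,O \right)} = \left(\frac{O}{O} + 1\right)^{2} = \left(1 + 1\right)^{2} = 2^{2} = 4$)
$W{\left(R{\left(0 \right)},37 \right)} - 32266 = 4 - 32266 = -32262$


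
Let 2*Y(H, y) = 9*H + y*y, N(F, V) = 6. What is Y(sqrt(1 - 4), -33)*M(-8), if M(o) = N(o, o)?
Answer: 3267 + 27*I*sqrt(3) ≈ 3267.0 + 46.765*I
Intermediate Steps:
M(o) = 6
Y(H, y) = y**2/2 + 9*H/2 (Y(H, y) = (9*H + y*y)/2 = (9*H + y**2)/2 = (y**2 + 9*H)/2 = y**2/2 + 9*H/2)
Y(sqrt(1 - 4), -33)*M(-8) = ((1/2)*(-33)**2 + 9*sqrt(1 - 4)/2)*6 = ((1/2)*1089 + 9*sqrt(-3)/2)*6 = (1089/2 + 9*(I*sqrt(3))/2)*6 = (1089/2 + 9*I*sqrt(3)/2)*6 = 3267 + 27*I*sqrt(3)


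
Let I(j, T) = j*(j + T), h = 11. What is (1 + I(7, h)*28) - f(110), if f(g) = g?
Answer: 3419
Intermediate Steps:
I(j, T) = j*(T + j)
(1 + I(7, h)*28) - f(110) = (1 + (7*(11 + 7))*28) - 1*110 = (1 + (7*18)*28) - 110 = (1 + 126*28) - 110 = (1 + 3528) - 110 = 3529 - 110 = 3419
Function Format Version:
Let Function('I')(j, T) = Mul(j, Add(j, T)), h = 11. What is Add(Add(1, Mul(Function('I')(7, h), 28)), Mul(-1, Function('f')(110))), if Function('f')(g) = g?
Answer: 3419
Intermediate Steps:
Function('I')(j, T) = Mul(j, Add(T, j))
Add(Add(1, Mul(Function('I')(7, h), 28)), Mul(-1, Function('f')(110))) = Add(Add(1, Mul(Mul(7, Add(11, 7)), 28)), Mul(-1, 110)) = Add(Add(1, Mul(Mul(7, 18), 28)), -110) = Add(Add(1, Mul(126, 28)), -110) = Add(Add(1, 3528), -110) = Add(3529, -110) = 3419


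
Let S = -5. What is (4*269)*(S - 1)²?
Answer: 38736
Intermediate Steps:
(4*269)*(S - 1)² = (4*269)*(-5 - 1)² = 1076*(-6)² = 1076*36 = 38736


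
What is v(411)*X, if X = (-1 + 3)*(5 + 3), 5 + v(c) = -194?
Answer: -3184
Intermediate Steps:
v(c) = -199 (v(c) = -5 - 194 = -199)
X = 16 (X = 2*8 = 16)
v(411)*X = -199*16 = -3184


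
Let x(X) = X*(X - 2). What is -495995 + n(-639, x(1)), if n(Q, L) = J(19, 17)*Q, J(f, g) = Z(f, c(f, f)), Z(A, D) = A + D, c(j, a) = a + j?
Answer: -532418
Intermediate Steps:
x(X) = X*(-2 + X)
J(f, g) = 3*f (J(f, g) = f + (f + f) = f + 2*f = 3*f)
n(Q, L) = 57*Q (n(Q, L) = (3*19)*Q = 57*Q)
-495995 + n(-639, x(1)) = -495995 + 57*(-639) = -495995 - 36423 = -532418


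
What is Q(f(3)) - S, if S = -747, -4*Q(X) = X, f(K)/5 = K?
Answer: 2973/4 ≈ 743.25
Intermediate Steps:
f(K) = 5*K
Q(X) = -X/4
Q(f(3)) - S = -5*3/4 - 1*(-747) = -¼*15 + 747 = -15/4 + 747 = 2973/4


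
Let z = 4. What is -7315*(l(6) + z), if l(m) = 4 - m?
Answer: -14630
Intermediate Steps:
-7315*(l(6) + z) = -7315*((4 - 1*6) + 4) = -7315*((4 - 6) + 4) = -7315*(-2 + 4) = -7315*2 = -1463*10 = -14630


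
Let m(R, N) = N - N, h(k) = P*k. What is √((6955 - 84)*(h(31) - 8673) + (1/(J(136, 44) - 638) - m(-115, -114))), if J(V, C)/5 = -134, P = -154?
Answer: I*√39518536244619/654 ≈ 9612.2*I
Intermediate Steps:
J(V, C) = -670 (J(V, C) = 5*(-134) = -670)
h(k) = -154*k
m(R, N) = 0
√((6955 - 84)*(h(31) - 8673) + (1/(J(136, 44) - 638) - m(-115, -114))) = √((6955 - 84)*(-154*31 - 8673) + (1/(-670 - 638) - 1*0)) = √(6871*(-4774 - 8673) + (1/(-1308) + 0)) = √(6871*(-13447) + (-1/1308 + 0)) = √(-92394337 - 1/1308) = √(-120851792797/1308) = I*√39518536244619/654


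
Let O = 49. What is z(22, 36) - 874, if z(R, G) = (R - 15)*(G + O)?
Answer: -279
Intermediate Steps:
z(R, G) = (-15 + R)*(49 + G) (z(R, G) = (R - 15)*(G + 49) = (-15 + R)*(49 + G))
z(22, 36) - 874 = (-735 - 15*36 + 49*22 + 36*22) - 874 = (-735 - 540 + 1078 + 792) - 874 = 595 - 874 = -279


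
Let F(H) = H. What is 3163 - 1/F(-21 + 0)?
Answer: 66424/21 ≈ 3163.0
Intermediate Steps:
3163 - 1/F(-21 + 0) = 3163 - 1/(-21 + 0) = 3163 - 1/(-21) = 3163 - 1*(-1/21) = 3163 + 1/21 = 66424/21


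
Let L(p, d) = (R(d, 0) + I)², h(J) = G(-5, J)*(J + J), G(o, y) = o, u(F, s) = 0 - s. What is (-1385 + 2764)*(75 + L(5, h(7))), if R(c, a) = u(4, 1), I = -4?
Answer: 137900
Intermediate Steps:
u(F, s) = -s
R(c, a) = -1 (R(c, a) = -1*1 = -1)
h(J) = -10*J (h(J) = -5*(J + J) = -10*J)
L(p, d) = 25 (L(p, d) = (-1 - 4)² = (-5)² = 25)
(-1385 + 2764)*(75 + L(5, h(7))) = (-1385 + 2764)*(75 + 25) = 1379*100 = 137900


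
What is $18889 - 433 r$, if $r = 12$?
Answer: $13693$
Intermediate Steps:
$18889 - 433 r = 18889 - 433 \cdot 12 = 18889 - 5196 = 13693$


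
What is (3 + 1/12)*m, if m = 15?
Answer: 185/4 ≈ 46.250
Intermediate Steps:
(3 + 1/12)*m = (3 + 1/12)*15 = (37/12)*15 = 185/4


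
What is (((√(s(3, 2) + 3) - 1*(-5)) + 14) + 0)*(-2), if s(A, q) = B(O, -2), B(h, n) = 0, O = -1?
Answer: -38 - 2*√3 ≈ -41.464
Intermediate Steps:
s(A, q) = 0
(((√(s(3, 2) + 3) - 1*(-5)) + 14) + 0)*(-2) = (((√(0 + 3) - 1*(-5)) + 14) + 0)*(-2) = (((√3 + 5) + 14) + 0)*(-2) = (((5 + √3) + 14) + 0)*(-2) = ((19 + √3) + 0)*(-2) = (19 + √3)*(-2) = -38 - 2*√3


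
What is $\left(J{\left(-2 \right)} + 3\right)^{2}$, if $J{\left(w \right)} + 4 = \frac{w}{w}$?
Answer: $0$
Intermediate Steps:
$J{\left(w \right)} = -3$ ($J{\left(w \right)} = -4 + \frac{w}{w} = -4 + 1 = -3$)
$\left(J{\left(-2 \right)} + 3\right)^{2} = \left(-3 + 3\right)^{2} = 0^{2} = 0$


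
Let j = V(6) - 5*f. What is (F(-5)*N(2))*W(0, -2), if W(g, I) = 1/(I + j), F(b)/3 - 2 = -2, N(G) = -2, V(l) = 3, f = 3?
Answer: 0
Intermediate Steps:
j = -12 (j = 3 - 5*3 = 3 - 15 = -12)
F(b) = 0 (F(b) = 6 + 3*(-2) = 6 - 6 = 0)
W(g, I) = 1/(-12 + I) (W(g, I) = 1/(I - 12) = 1/(-12 + I))
(F(-5)*N(2))*W(0, -2) = (0*(-2))/(-12 - 2) = 0/(-14) = 0*(-1/14) = 0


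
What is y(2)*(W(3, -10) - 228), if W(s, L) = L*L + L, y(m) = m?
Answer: -276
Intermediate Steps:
W(s, L) = L + L² (W(s, L) = L² + L = L + L²)
y(2)*(W(3, -10) - 228) = 2*(-10*(1 - 10) - 228) = 2*(-10*(-9) - 228) = 2*(90 - 228) = 2*(-138) = -276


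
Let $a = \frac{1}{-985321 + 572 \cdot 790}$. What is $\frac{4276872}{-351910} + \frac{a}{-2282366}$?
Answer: $- \frac{2603562085120065061}{214226550005392730} \approx -12.153$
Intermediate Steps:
$a = - \frac{1}{533441}$ ($a = \frac{1}{-985321 + 451880} = \frac{1}{-533441} = - \frac{1}{533441} \approx -1.8746 \cdot 10^{-6}$)
$\frac{4276872}{-351910} + \frac{a}{-2282366} = \frac{4276872}{-351910} - \frac{1}{533441 \left(-2282366\right)} = 4276872 \left(- \frac{1}{351910}\right) - - \frac{1}{1217507601406} = - \frac{2138436}{175955} + \frac{1}{1217507601406} = - \frac{2603562085120065061}{214226550005392730}$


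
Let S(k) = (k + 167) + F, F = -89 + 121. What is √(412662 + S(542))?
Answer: √413403 ≈ 642.96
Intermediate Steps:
F = 32
S(k) = 199 + k (S(k) = (k + 167) + 32 = (167 + k) + 32 = 199 + k)
√(412662 + S(542)) = √(412662 + (199 + 542)) = √(412662 + 741) = √413403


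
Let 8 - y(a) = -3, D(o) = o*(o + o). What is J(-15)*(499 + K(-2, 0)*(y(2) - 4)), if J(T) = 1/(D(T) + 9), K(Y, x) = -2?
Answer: 485/459 ≈ 1.0566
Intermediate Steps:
D(o) = 2*o**2 (D(o) = o*(2*o) = 2*o**2)
y(a) = 11 (y(a) = 8 - 1*(-3) = 8 + 3 = 11)
J(T) = 1/(9 + 2*T**2) (J(T) = 1/(2*T**2 + 9) = 1/(9 + 2*T**2))
J(-15)*(499 + K(-2, 0)*(y(2) - 4)) = (499 - 2*(11 - 4))/(9 + 2*(-15)**2) = (499 - 2*7)/(9 + 2*225) = (499 - 14)/(9 + 450) = 485/459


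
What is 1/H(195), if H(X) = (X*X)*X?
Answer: 1/7414875 ≈ 1.3486e-7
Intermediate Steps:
H(X) = X³ (H(X) = X²*X = X³)
1/H(195) = 1/(195³) = 1/7414875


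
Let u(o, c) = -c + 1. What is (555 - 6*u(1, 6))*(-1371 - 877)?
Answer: -1315080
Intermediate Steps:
u(o, c) = 1 - c
(555 - 6*u(1, 6))*(-1371 - 877) = (555 - 6*(1 - 1*6))*(-1371 - 877) = (555 - 6*(1 - 6))*(-2248) = (555 - 6*(-5))*(-2248) = (555 + 30)*(-2248) = 585*(-2248) = -1315080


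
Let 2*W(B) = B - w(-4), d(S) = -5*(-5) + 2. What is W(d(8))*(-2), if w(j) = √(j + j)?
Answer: -27 + 2*I*√2 ≈ -27.0 + 2.8284*I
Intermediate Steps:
w(j) = √2*√j (w(j) = √(2*j) = √2*√j)
d(S) = 27 (d(S) = 25 + 2 = 27)
W(B) = B/2 - I*√2 (W(B) = (B - √2*√(-4))/2 = (B - √2*2*I)/2 = (B - 2*I*√2)/2 = B/2 - I*√2)
W(d(8))*(-2) = ((½)*27 - I*√2)*(-2) = (27/2 - I*√2)*(-2) = -27 + 2*I*√2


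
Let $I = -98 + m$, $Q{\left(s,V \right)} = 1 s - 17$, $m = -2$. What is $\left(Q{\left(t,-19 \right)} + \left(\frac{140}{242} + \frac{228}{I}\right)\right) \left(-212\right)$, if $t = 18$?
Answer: $\frac{449864}{3025} \approx 148.72$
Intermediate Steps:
$Q{\left(s,V \right)} = -17 + s$ ($Q{\left(s,V \right)} = s - 17 = -17 + s$)
$I = -100$ ($I = -98 - 2 = -100$)
$\left(Q{\left(t,-19 \right)} + \left(\frac{140}{242} + \frac{228}{I}\right)\right) \left(-212\right) = \left(\left(-17 + 18\right) + \left(\frac{140}{242} + \frac{228}{-100}\right)\right) \left(-212\right) = \left(1 + \left(140 \cdot \frac{1}{242} + 228 \left(- \frac{1}{100}\right)\right)\right) \left(-212\right) = \left(1 + \left(\frac{70}{121} - \frac{57}{25}\right)\right) \left(-212\right) = \left(1 - \frac{5147}{3025}\right) \left(-212\right) = \left(- \frac{2122}{3025}\right) \left(-212\right) = \frac{449864}{3025}$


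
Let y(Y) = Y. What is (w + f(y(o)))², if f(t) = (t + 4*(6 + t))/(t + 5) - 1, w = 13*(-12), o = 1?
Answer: 833569/36 ≈ 23155.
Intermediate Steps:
w = -156
f(t) = -1 + (24 + 5*t)/(5 + t) (f(t) = (t + (24 + 4*t))/(5 + t) - 1 = (24 + 5*t)/(5 + t) - 1 = -1 + (24 + 5*t)/(5 + t))
(w + f(y(o)))² = (-156 + (19 + 4*1)/(5 + 1))² = (-156 + (19 + 4)/6)² = (-156 + (⅙)*23)² = (-156 + 23/6)² = (-913/6)² = 833569/36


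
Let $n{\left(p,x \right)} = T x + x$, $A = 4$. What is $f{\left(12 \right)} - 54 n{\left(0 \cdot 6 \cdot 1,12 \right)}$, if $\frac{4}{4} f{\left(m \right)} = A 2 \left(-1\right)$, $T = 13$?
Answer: $-9080$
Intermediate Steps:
$n{\left(p,x \right)} = 14 x$ ($n{\left(p,x \right)} = 13 x + x = 14 x$)
$f{\left(m \right)} = -8$ ($f{\left(m \right)} = 4 \cdot 2 \left(-1\right) = 8 \left(-1\right) = -8$)
$f{\left(12 \right)} - 54 n{\left(0 \cdot 6 \cdot 1,12 \right)} = -8 - 54 \cdot 14 \cdot 12 = -8 - 9072 = -9080$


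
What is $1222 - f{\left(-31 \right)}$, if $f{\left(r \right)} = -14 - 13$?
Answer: $1249$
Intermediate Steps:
$f{\left(r \right)} = -27$
$1222 - f{\left(-31 \right)} = 1222 - -27 = 1222 + 27 = 1249$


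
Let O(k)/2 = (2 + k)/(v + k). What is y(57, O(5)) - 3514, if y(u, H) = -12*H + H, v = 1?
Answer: -10619/3 ≈ -3539.7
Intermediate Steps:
O(k) = 2*(2 + k)/(1 + k) (O(k) = 2*((2 + k)/(1 + k)) = 2*(2 + k)/(1 + k))
y(u, H) = -11*H
y(57, O(5)) - 3514 = -22*(2 + 5)/(1 + 5) - 3514 = -22*7/6 - 3514 = -11*7/3 - 3514 = -77/3 - 3514 = -10619/3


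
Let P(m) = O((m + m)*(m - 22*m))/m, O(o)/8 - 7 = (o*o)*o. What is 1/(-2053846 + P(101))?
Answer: -101/629167239549253494 ≈ -1.6053e-16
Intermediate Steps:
O(o) = 56 + 8*o³ (O(o) = 56 + 8*((o*o)*o) = 56 + 8*(o²*o) = 56 + 8*o³)
P(m) = (56 - 592704*m⁶)/m (P(m) = (56 + 8*((m + m)*(m - 22*m))³)/m = (56 + 8*((2*m)*(-21*m))³)/m = (56 + 8*(-42*m²)³)/m = (56 + 8*(-74088*m⁶))/m = (56 - 592704*m⁶)/m)
1/(-2053846 + P(101)) = 1/(-2053846 + 56*(1 - 10584*101⁶)/101) = 1/(-2053846 + 56*(1/101)*(1 - 10584*1061520150601)) = 1/(-2053846 + 56*(1/101)*(1 - 11235129273960984)) = 1/(-2053846 + 56*(1/101)*(-11235129273960983)) = 1/(-2053846 - 629167239341815048/101) = 1/(-629167239549253494/101) = -101/629167239549253494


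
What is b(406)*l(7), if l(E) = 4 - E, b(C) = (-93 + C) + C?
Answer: -2157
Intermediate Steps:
b(C) = -93 + 2*C
b(406)*l(7) = (-93 + 2*406)*(4 - 1*7) = (-93 + 812)*(4 - 7) = 719*(-3) = -2157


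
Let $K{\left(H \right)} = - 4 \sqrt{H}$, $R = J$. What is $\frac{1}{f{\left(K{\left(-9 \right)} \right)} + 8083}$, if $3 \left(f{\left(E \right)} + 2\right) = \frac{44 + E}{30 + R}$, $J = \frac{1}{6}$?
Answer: $\frac{88252523}{713211545859} + \frac{1448 i}{713211545859} \approx 0.00012374 + 2.0303 \cdot 10^{-9} i$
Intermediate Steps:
$J = \frac{1}{6} \approx 0.16667$
$R = \frac{1}{6} \approx 0.16667$
$f{\left(E \right)} = - \frac{274}{181} + \frac{2 E}{181}$ ($f{\left(E \right)} = -2 + \frac{\left(44 + E\right) \frac{1}{30 + \frac{1}{6}}}{3} = -2 + \frac{\left(44 + E\right) \frac{1}{\frac{181}{6}}}{3} = -2 + \frac{\left(44 + E\right) \frac{6}{181}}{3} = -2 + \frac{\frac{264}{181} + \frac{6 E}{181}}{3} = -2 + \left(\frac{88}{181} + \frac{2 E}{181}\right) = - \frac{274}{181} + \frac{2 E}{181}$)
$\frac{1}{f{\left(K{\left(-9 \right)} \right)} + 8083} = \frac{1}{\left(- \frac{274}{181} + \frac{2 \left(- 4 \sqrt{-9}\right)}{181}\right) + 8083} = \frac{1}{\left(- \frac{274}{181} + \frac{2 \left(- 4 \cdot 3 i\right)}{181}\right) + 8083} = \frac{1}{\left(- \frac{274}{181} + \frac{2 \left(- 12 i\right)}{181}\right) + 8083} = \frac{1}{\left(- \frac{274}{181} - \frac{24 i}{181}\right) + 8083} = \frac{1}{\frac{1462749}{181} - \frac{24 i}{181}} = \frac{32761 \left(\frac{1462749}{181} + \frac{24 i}{181}\right)}{2139634637577}$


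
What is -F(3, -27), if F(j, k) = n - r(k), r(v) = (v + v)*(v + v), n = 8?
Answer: 2908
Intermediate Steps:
r(v) = 4*v² (r(v) = (2*v)*(2*v) = 4*v²)
F(j, k) = 8 - 4*k²
-F(3, -27) = -(8 - 4*(-27)²) = -(8 - 4*729) = -(8 - 2916) = -1*(-2908) = 2908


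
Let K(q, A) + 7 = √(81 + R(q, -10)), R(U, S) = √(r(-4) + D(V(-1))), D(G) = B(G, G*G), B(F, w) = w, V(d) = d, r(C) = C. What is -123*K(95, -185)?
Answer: 861 - 123*√(81 + I*√3) ≈ -246.06 - 11.835*I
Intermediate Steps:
D(G) = G² (D(G) = G*G = G²)
R(U, S) = I*√3 (R(U, S) = √(-4 + (-1)²) = √(-4 + 1) = √(-3) = I*√3)
K(q, A) = -7 + √(81 + I*√3)
-123*K(95, -185) = -123*(-7 + √(81 + I*√3)) = 861 - 123*√(81 + I*√3)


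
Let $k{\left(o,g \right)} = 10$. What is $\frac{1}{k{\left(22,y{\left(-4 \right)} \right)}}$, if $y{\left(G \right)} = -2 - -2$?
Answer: $\frac{1}{10} \approx 0.1$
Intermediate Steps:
$y{\left(G \right)} = 0$ ($y{\left(G \right)} = -2 + 2 = 0$)
$\frac{1}{k{\left(22,y{\left(-4 \right)} \right)}} = \frac{1}{10}$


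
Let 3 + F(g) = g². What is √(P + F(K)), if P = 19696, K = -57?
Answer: √22942 ≈ 151.47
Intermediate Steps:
F(g) = -3 + g²
√(P + F(K)) = √(19696 + (-3 + (-57)²)) = √(19696 + (-3 + 3249)) = √(19696 + 3246) = √22942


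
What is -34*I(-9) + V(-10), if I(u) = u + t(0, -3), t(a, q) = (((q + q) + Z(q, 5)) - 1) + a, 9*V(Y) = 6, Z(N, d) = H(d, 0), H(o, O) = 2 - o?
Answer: 1940/3 ≈ 646.67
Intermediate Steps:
Z(N, d) = 2 - d
V(Y) = ⅔ (V(Y) = (⅑)*6 = ⅔)
t(a, q) = -4 + a + 2*q (t(a, q) = (((q + q) + (2 - 1*5)) - 1) + a = ((2*q + (2 - 5)) - 1) + a = ((2*q - 3) - 1) + a = ((-3 + 2*q) - 1) + a = (-4 + 2*q) + a = -4 + a + 2*q)
I(u) = -10 + u (I(u) = u + (-4 + 0 + 2*(-3)) = u + (-4 + 0 - 6) = u - 10 = -10 + u)
-34*I(-9) + V(-10) = -34*(-10 - 9) + ⅔ = -34*(-19) + ⅔ = 646 + ⅔ = 1940/3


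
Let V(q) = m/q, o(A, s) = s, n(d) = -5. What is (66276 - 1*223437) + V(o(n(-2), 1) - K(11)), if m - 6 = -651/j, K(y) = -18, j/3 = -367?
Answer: -1095881234/6973 ≈ -1.5716e+5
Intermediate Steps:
j = -1101 (j = 3*(-367) = -1101)
m = 2419/367 (m = 6 - 651/(-1101) = 6 - 651*(-1/1101) = 6 + 217/367 = 2419/367 ≈ 6.5913)
V(q) = 2419/(367*q)
(66276 - 1*223437) + V(o(n(-2), 1) - K(11)) = (66276 - 1*223437) + 2419/(367*(1 - 1*(-18))) = (66276 - 223437) + 2419/(367*(1 + 18)) = -157161 + (2419/367)/19 = -157161 + (2419/367)*(1/19) = -157161 + 2419/6973 = -1095881234/6973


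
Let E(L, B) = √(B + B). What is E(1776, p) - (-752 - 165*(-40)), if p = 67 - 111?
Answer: -5848 + 2*I*√22 ≈ -5848.0 + 9.3808*I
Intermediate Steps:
p = -44
E(L, B) = √2*√B (E(L, B) = √(2*B) = √2*√B)
E(1776, p) - (-752 - 165*(-40)) = √2*√(-44) - (-752 - 165*(-40)) = √2*(2*I*√11) - (-752 + 6600) = 2*I*√22 - 1*5848 = 2*I*√22 - 5848 = -5848 + 2*I*√22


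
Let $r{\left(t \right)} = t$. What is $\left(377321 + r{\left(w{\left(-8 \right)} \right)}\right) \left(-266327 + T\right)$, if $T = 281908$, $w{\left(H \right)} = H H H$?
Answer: $5871061029$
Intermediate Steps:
$w{\left(H \right)} = H^{3}$ ($w{\left(H \right)} = H^{2} H = H^{3}$)
$\left(377321 + r{\left(w{\left(-8 \right)} \right)}\right) \left(-266327 + T\right) = \left(377321 + \left(-8\right)^{3}\right) \left(-266327 + 281908\right) = \left(377321 - 512\right) 15581 = 376809 \cdot 15581 = 5871061029$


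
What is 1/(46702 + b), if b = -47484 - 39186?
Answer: -1/39968 ≈ -2.5020e-5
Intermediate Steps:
b = -86670
1/(46702 + b) = 1/(46702 - 86670) = 1/(-39968) = -1/39968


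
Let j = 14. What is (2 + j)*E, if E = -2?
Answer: -32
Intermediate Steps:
(2 + j)*E = (2 + 14)*(-2) = 16*(-2) = -32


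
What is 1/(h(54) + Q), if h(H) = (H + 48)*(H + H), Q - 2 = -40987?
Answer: -1/29969 ≈ -3.3368e-5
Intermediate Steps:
Q = -40985 (Q = 2 - 40987 = -40985)
h(H) = 2*H*(48 + H) (h(H) = (48 + H)*(2*H) = 2*H*(48 + H))
1/(h(54) + Q) = 1/(2*54*(48 + 54) - 40985) = 1/(2*54*102 - 40985) = 1/(11016 - 40985) = 1/(-29969) = -1/29969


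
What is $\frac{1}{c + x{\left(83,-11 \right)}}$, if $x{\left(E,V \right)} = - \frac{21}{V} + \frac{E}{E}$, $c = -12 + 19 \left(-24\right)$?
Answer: $- \frac{11}{5116} \approx -0.0021501$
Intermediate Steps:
$c = -468$ ($c = -12 - 456 = -468$)
$x{\left(E,V \right)} = 1 - \frac{21}{V}$ ($x{\left(E,V \right)} = - \frac{21}{V} + 1 = 1 - \frac{21}{V}$)
$\frac{1}{c + x{\left(83,-11 \right)}} = \frac{1}{-468 + \frac{-21 - 11}{-11}} = \frac{1}{-468 - - \frac{32}{11}} = \frac{1}{-468 + \frac{32}{11}} = \frac{1}{- \frac{5116}{11}} = - \frac{11}{5116}$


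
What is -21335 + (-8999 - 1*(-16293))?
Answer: -14041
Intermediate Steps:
-21335 + (-8999 - 1*(-16293)) = -21335 + (-8999 + 16293) = -21335 + 7294 = -14041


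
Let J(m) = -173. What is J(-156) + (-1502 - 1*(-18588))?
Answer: 16913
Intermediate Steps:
J(-156) + (-1502 - 1*(-18588)) = -173 + (-1502 - 1*(-18588)) = -173 + (-1502 + 18588) = -173 + 17086 = 16913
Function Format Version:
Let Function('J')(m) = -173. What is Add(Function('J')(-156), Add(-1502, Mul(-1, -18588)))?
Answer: 16913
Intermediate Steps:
Add(Function('J')(-156), Add(-1502, Mul(-1, -18588))) = Add(-173, Add(-1502, Mul(-1, -18588))) = Add(-173, Add(-1502, 18588)) = Add(-173, 17086) = 16913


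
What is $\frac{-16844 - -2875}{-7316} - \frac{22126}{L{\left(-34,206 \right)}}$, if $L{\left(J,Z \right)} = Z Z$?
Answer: $\frac{107728667}{77615444} \approx 1.388$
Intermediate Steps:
$L{\left(J,Z \right)} = Z^{2}$
$\frac{-16844 - -2875}{-7316} - \frac{22126}{L{\left(-34,206 \right)}} = \frac{-16844 - -2875}{-7316} - \frac{22126}{206^{2}} = \left(-16844 + 2875\right) \left(- \frac{1}{7316}\right) - \frac{22126}{42436} = \left(-13969\right) \left(- \frac{1}{7316}\right) - \frac{11063}{21218} = \frac{13969}{7316} - \frac{11063}{21218} = \frac{107728667}{77615444}$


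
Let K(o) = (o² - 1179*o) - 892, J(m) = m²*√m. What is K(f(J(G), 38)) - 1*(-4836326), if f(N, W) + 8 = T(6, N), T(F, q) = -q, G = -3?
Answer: 4844687 + 10755*I*√3 ≈ 4.8447e+6 + 18628.0*I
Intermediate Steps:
J(m) = m^(5/2)
f(N, W) = -8 - N
K(o) = -892 + o² - 1179*o
K(f(J(G), 38)) - 1*(-4836326) = (-892 + (-8 - (-3)^(5/2))² - 1179*(-8 - (-3)^(5/2))) - 1*(-4836326) = (-892 + (-8 - 9*I*√3)² - 1179*(-8 - 9*I*√3)) + 4836326 = (-892 + (-8 - 9*I*√3)² + (9432 + 10611*I*√3)) + 4836326 = (8540 + (-8 - 9*I*√3)² + 10611*I*√3) + 4836326 = 4844866 + (-8 - 9*I*√3)² + 10611*I*√3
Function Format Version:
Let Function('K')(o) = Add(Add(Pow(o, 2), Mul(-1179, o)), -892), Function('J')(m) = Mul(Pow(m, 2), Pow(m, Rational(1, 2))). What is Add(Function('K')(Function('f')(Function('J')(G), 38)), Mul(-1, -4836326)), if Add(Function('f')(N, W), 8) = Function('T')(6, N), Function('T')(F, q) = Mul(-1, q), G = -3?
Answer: Add(4844687, Mul(10755, I, Pow(3, Rational(1, 2)))) ≈ Add(4.8447e+6, Mul(18628., I))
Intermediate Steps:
Function('J')(m) = Pow(m, Rational(5, 2))
Function('f')(N, W) = Add(-8, Mul(-1, N))
Function('K')(o) = Add(-892, Pow(o, 2), Mul(-1179, o))
Add(Function('K')(Function('f')(Function('J')(G), 38)), Mul(-1, -4836326)) = Add(Add(-892, Pow(Add(-8, Mul(-1, Pow(-3, Rational(5, 2)))), 2), Mul(-1179, Add(-8, Mul(-1, Pow(-3, Rational(5, 2)))))), Mul(-1, -4836326)) = Add(Add(-892, Pow(Add(-8, Mul(-1, Mul(9, I, Pow(3, Rational(1, 2))))), 2), Mul(-1179, Add(-8, Mul(-1, Mul(9, I, Pow(3, Rational(1, 2))))))), 4836326) = Add(Add(-892, Pow(Add(-8, Mul(-9, I, Pow(3, Rational(1, 2)))), 2), Mul(-1179, Add(-8, Mul(-9, I, Pow(3, Rational(1, 2)))))), 4836326) = Add(Add(-892, Pow(Add(-8, Mul(-9, I, Pow(3, Rational(1, 2)))), 2), Add(9432, Mul(10611, I, Pow(3, Rational(1, 2))))), 4836326) = Add(Add(8540, Pow(Add(-8, Mul(-9, I, Pow(3, Rational(1, 2)))), 2), Mul(10611, I, Pow(3, Rational(1, 2)))), 4836326) = Add(4844866, Pow(Add(-8, Mul(-9, I, Pow(3, Rational(1, 2)))), 2), Mul(10611, I, Pow(3, Rational(1, 2))))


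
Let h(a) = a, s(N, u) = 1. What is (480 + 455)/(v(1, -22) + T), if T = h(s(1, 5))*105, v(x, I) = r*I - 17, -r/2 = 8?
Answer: 17/8 ≈ 2.1250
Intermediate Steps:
r = -16 (r = -2*8 = -16)
v(x, I) = -17 - 16*I (v(x, I) = -16*I - 17 = -17 - 16*I)
T = 105 (T = 1*105 = 105)
(480 + 455)/(v(1, -22) + T) = (480 + 455)/((-17 - 16*(-22)) + 105) = 935/((-17 + 352) + 105) = 935/(335 + 105) = 935/440 = 935*(1/440) = 17/8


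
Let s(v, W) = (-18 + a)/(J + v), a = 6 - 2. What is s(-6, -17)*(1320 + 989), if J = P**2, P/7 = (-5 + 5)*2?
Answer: 16163/3 ≈ 5387.7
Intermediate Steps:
a = 4
P = 0 (P = 7*((-5 + 5)*2) = 7*(0*2) = 7*0 = 0)
J = 0 (J = 0**2 = 0)
s(v, W) = -14/v (s(v, W) = (-18 + 4)/(0 + v) = -14/v)
s(-6, -17)*(1320 + 989) = (-14/(-6))*(1320 + 989) = -14*(-1/6)*2309 = (7/3)*2309 = 16163/3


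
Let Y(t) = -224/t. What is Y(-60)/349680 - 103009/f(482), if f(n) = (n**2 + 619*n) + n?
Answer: -33767066351/174128838300 ≈ -0.19392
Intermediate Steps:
f(n) = n**2 + 620*n
Y(-60)/349680 - 103009/f(482) = -224/(-60)/349680 - 103009*1/(482*(620 + 482)) = -224*(-1/60)*(1/349680) - 103009/(482*1102) = (56/15)*(1/349680) - 103009/531164 = 7/655650 - 103009*1/531164 = 7/655650 - 103009/531164 = -33767066351/174128838300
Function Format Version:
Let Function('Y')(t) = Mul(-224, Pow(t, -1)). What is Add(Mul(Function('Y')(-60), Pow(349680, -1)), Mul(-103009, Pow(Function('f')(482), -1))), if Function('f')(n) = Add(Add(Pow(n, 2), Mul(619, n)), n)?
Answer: Rational(-33767066351, 174128838300) ≈ -0.19392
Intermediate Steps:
Function('f')(n) = Add(Pow(n, 2), Mul(620, n))
Add(Mul(Function('Y')(-60), Pow(349680, -1)), Mul(-103009, Pow(Function('f')(482), -1))) = Add(Mul(Mul(-224, Pow(-60, -1)), Pow(349680, -1)), Mul(-103009, Pow(Mul(482, Add(620, 482)), -1))) = Add(Mul(Mul(-224, Rational(-1, 60)), Rational(1, 349680)), Mul(-103009, Pow(Mul(482, 1102), -1))) = Add(Mul(Rational(56, 15), Rational(1, 349680)), Mul(-103009, Pow(531164, -1))) = Add(Rational(7, 655650), Mul(-103009, Rational(1, 531164))) = Add(Rational(7, 655650), Rational(-103009, 531164)) = Rational(-33767066351, 174128838300)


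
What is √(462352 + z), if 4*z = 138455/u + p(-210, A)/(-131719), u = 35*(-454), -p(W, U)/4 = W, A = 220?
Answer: √6613620028745486687826/119600852 ≈ 679.96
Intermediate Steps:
p(W, U) = -4*W
u = -15890
z = -521442907/239201704 (z = (138455/(-15890) - 4*(-210)/(-131719))/4 = (138455*(-1/15890) + 840*(-1/131719))/4 = (-27691/3178 - 120/18817)/4 = (¼)*(-521442907/59800426) = -521442907/239201704 ≈ -2.1799)
√(462352 + z) = √(462352 - 521442907/239201704) = √(110594864804901/239201704) = √6613620028745486687826/119600852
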